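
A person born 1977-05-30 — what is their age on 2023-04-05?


Birth: 1977-05-30
Reference: 2023-04-05
Year difference: 2023 - 1977 = 46
Birthday not yet reached in 2023, subtract 1

45 years old


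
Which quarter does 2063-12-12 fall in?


Month: December (month 12)
Q1: Jan-Mar, Q2: Apr-Jun, Q3: Jul-Sep, Q4: Oct-Dec

Q4


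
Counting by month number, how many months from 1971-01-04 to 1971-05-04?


From January 1971 to May 1971
0 years * 12 = 0 months, plus 4 months = 4

4 months


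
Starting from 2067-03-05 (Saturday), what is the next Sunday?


Current: Saturday
Target: Sunday
Days ahead: 1

Next Sunday: 2067-03-06


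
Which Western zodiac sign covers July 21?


Date: July 21
Conventional tropical zodiac dates: Cancer from June 21 onward; Leo starts July 23
July 21 falls within the Cancer range

Cancer


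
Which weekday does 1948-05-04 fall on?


Date: May 4, 1948
Anchor: Jan 1, 1948. With p = 1948 - 1 = 1947: (p + p//4 - p//100 + p//400) mod 7 = (1947 + 486 - 19 + 4) mod 7 = 2418 mod 7 = 3 -> Thursday (Mon=0 ... Sun=6)
Days before May (Jan-Apr): 121; offset = 121 + 4 - 1 = 124
Weekday index = (3 + 124) mod 7 = 1

Day of the week: Tuesday


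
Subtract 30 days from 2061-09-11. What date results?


Start: 2061-09-11, subtract 30 days
Back 11 days from September 11 reaches August 31, 2061 -> 19 left
August 2061: 31 - 19 = 12 -> lands on August 12

Result: 2061-08-12


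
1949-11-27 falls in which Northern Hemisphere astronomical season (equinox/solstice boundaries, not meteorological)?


Date: November 27
Astronomical Autumn (approx.; exact equinox/solstice day varies by year): September 22 to December 20
November 27 falls within the Autumn window

Autumn


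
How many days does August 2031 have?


August 2031

31 days


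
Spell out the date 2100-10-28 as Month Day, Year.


ISO 2100-10-28 parses as year=2100, month=10, day=28
Month 10 -> October

October 28, 2100


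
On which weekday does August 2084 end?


August 2084 has 31 days
Anchor: Jan 1, 2084. With p = 2084 - 1 = 2083: (p + p//4 - p//100 + p//400) mod 7 = (2083 + 520 - 20 + 5) mod 7 = 2588 mod 7 = 5 -> Saturday (Mon=0 ... Sun=6)
Days before August (Jan-Jul): 213; August 1 index = (5 + 213) mod 7 = 1 -> Tuesday
Last day offset: 31 - 1 = 30 days
Weekday index = (1 + 30) mod 7 = 3

Thursday, August 31


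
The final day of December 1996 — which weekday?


December 1996 has 31 days
Anchor: Jan 1, 1996. With p = 1996 - 1 = 1995: (p + p//4 - p//100 + p//400) mod 7 = (1995 + 498 - 19 + 4) mod 7 = 2478 mod 7 = 0 -> Monday (Mon=0 ... Sun=6)
Days before December (Jan-Nov): 335; December 1 index = (0 + 335) mod 7 = 6 -> Sunday
Last day offset: 31 - 1 = 30 days
Weekday index = (6 + 30) mod 7 = 1

Tuesday, December 31


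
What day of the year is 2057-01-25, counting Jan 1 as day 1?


Date: January 25, 2057
No months before January
Plus 25 days in January

Day of year: 25


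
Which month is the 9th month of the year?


Month 9 of 12

September


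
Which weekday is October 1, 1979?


Target: October 1, 1979
Anchor: Jan 1, 1979. With p = 1979 - 1 = 1978: (p + p//4 - p//100 + p//400) mod 7 = (1978 + 494 - 19 + 4) mod 7 = 2457 mod 7 = 0 -> Monday (Mon=0 ... Sun=6)
Days before October (Jan-Sep): 273 days
Weekday index = (0 + 273) mod 7 = 0

Monday


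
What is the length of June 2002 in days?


June 2002

30 days


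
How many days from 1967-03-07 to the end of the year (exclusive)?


Day of year: 66 of 365
Remaining = 365 - 66

299 days


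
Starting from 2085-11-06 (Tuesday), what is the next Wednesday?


Current: Tuesday
Target: Wednesday
Days ahead: 1

Next Wednesday: 2085-11-07


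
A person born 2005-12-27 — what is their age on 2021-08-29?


Birth: 2005-12-27
Reference: 2021-08-29
Year difference: 2021 - 2005 = 16
Birthday not yet reached in 2021, subtract 1

15 years old


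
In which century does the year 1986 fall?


Century = (year - 1) // 100 + 1
= (1986 - 1) // 100 + 1
= 1985 // 100 + 1
= 19 + 1

20th century


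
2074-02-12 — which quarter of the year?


Month: February (month 2)
Q1: Jan-Mar, Q2: Apr-Jun, Q3: Jul-Sep, Q4: Oct-Dec

Q1


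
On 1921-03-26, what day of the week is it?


Date: March 26, 1921
Anchor: Jan 1, 1921. With p = 1921 - 1 = 1920: (p + p//4 - p//100 + p//400) mod 7 = (1920 + 480 - 19 + 4) mod 7 = 2385 mod 7 = 5 -> Saturday (Mon=0 ... Sun=6)
Days before March (Jan-Feb): 59; offset = 59 + 26 - 1 = 84
Weekday index = (5 + 84) mod 7 = 5

Day of the week: Saturday


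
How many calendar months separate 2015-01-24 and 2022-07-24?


From January 2015 to July 2022
7 years * 12 = 84 months, plus 6 months = 90

90 months


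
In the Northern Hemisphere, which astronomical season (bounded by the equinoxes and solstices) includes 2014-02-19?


Date: February 19
Astronomical Winter (approx.; exact equinox/solstice day varies by year): December 21 to March 19
February 19 falls within the Winter window

Winter


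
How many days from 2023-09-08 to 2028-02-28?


From 2023-09-08 to 2028-02-28
2023-09-08: days before September = 31 + 28 + 31 + 30 + 31 + 30 + 31 + 31 = 243 (2023 is not a leap year); day of year = 243 + 8 = 251
2028-02-28: days before February = 31; day of year = 31 + 28 = 59
Rest of 2023: 365 - 251 = 114
Full years 2024 (366), 2025 (365), 2026 (365), 2027 (365): 1461
Total = 114 + 1461 + 59 = 1634

1634 days


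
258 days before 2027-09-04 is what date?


Start: 2027-09-04, subtract 258 days
Back 4 days from September 4 reaches August 31, 2027 -> 254 left
August 2027 has 31 days -> back to July 31, 2027 -> 223 left
July 2027 has 31 days -> back to June 30, 2027 -> 192 left
June 2027 has 30 days -> back to May 31, 2027 -> 162 left
May 2027 has 31 days -> back to April 30, 2027 -> 131 left
April 2027 has 30 days -> back to March 31, 2027 -> 101 left
March 2027 has 31 days -> back to February 28, 2027 -> 70 left
February 2027 has 28 days -> back to January 31, 2027 -> 42 left
January 2027 has 31 days -> back to December 31, 2026 -> 11 left
December 2026: 31 - 11 = 20 -> lands on December 20

Result: 2026-12-20


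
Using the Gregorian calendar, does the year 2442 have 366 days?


Gregorian leap year rule: divisible by 4, but not by 100, unless also by 400.
2442 is not divisible by 4 -> not a leap year

No


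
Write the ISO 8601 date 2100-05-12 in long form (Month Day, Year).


ISO 2100-05-12 parses as year=2100, month=05, day=12
Month 5 -> May

May 12, 2100


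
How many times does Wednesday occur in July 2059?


July 2059 has 31 days
Anchor: Jan 1, 2059. With p = 2059 - 1 = 2058: (p + p//4 - p//100 + p//400) mod 7 = (2058 + 514 - 20 + 5) mod 7 = 2557 mod 7 = 2 -> Wednesday (Mon=0 ... Sun=6)
Days before July (Jan-Jun): 181; July 1 index = (2 + 181) mod 7 = 1 -> Tuesday
First Wednesday is July 2
Wednesdays: 2, 9, 16, 23, 30

5 Wednesdays


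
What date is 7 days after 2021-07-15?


Start: 2021-07-15, add 7 days
July 2021 has 31 days; 15 + 7 = 22 stays within July

Result: 2021-07-22


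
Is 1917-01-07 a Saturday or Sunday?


Anchor: Jan 1, 1917. With p = 1917 - 1 = 1916: (p + p//4 - p//100 + p//400) mod 7 = (1916 + 479 - 19 + 4) mod 7 = 2380 mod 7 = 0 -> Monday (Mon=0 ... Sun=6)
Day of year: 7; offset = 6
Weekday index = (0 + 6) mod 7 = 6 -> Sunday
Weekend days: Saturday, Sunday

Yes


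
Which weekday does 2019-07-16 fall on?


Date: July 16, 2019
Anchor: Jan 1, 2019. With p = 2019 - 1 = 2018: (p + p//4 - p//100 + p//400) mod 7 = (2018 + 504 - 20 + 5) mod 7 = 2507 mod 7 = 1 -> Tuesday (Mon=0 ... Sun=6)
Days before July (Jan-Jun): 181; offset = 181 + 16 - 1 = 196
Weekday index = (1 + 196) mod 7 = 1

Day of the week: Tuesday


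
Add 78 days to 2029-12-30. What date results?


Start: 2029-12-30, add 78 days
December 2029 has 31 days: 31 - 30 = 1 day to December 31 -> 77 left
January 2030 has 31 days -> 46 left
February 2030 has 28 days -> 18 left
March 2030: 18 <= 31 -> lands on March 18

Result: 2030-03-18


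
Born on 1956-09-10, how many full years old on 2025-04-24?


Birth: 1956-09-10
Reference: 2025-04-24
Year difference: 2025 - 1956 = 69
Birthday not yet reached in 2025, subtract 1

68 years old


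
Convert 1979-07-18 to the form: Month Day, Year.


ISO 1979-07-18 parses as year=1979, month=07, day=18
Month 7 -> July

July 18, 1979


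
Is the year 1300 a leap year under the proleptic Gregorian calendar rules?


Gregorian leap year rule: divisible by 4, but not by 100, unless also by 400.
1300 is divisible by 100 but not 400 -> not a leap year

No


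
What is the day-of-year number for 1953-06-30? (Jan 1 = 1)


Date: June 30, 1953
Days in months 1 through 5: 151
Plus 30 days in June

Day of year: 181


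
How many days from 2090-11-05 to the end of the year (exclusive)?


Day of year: 309 of 365
Remaining = 365 - 309

56 days


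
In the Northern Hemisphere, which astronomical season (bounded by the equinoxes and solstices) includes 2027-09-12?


Date: September 12
Astronomical Summer (approx.; exact equinox/solstice day varies by year): June 21 to September 21
September 12 falls within the Summer window

Summer


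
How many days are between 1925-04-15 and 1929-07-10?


From 1925-04-15 to 1929-07-10
1925-04-15: days before April = 31 + 28 + 31 = 90 (1925 is not a leap year); day of year = 90 + 15 = 105
1929-07-10: days before July = 31 + 28 + 31 + 30 + 31 + 30 = 181 (1929 is not a leap year); day of year = 181 + 10 = 191
Rest of 1925: 365 - 105 = 260
Full years 1926 (365), 1927 (365), 1928 (366): 1096
Total = 260 + 1096 + 191 = 1547

1547 days


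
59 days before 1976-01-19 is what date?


Start: 1976-01-19, subtract 59 days
Back 19 days from January 19 reaches December 31, 1975 -> 40 left
December 1975 has 31 days -> back to November 30, 1975 -> 9 left
November 1975: 30 - 9 = 21 -> lands on November 21

Result: 1975-11-21


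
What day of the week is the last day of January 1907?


January 1907 has 31 days
Anchor: Jan 1, 1907. With p = 1907 - 1 = 1906: (p + p//4 - p//100 + p//400) mod 7 = (1906 + 476 - 19 + 4) mod 7 = 2367 mod 7 = 1 -> Tuesday (Mon=0 ... Sun=6)
January 1 is the anchor itself -> Tuesday
Last day offset: 31 - 1 = 30 days
Weekday index = (1 + 30) mod 7 = 3

Thursday, January 31


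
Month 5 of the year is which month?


Month 5 of 12

May


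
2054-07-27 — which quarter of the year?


Month: July (month 7)
Q1: Jan-Mar, Q2: Apr-Jun, Q3: Jul-Sep, Q4: Oct-Dec

Q3


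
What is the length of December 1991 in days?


December 1991

31 days


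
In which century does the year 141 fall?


Century = (year - 1) // 100 + 1
= (141 - 1) // 100 + 1
= 140 // 100 + 1
= 1 + 1

2nd century


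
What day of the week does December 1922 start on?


Target: December 1, 1922
Anchor: Jan 1, 1922. With p = 1922 - 1 = 1921: (p + p//4 - p//100 + p//400) mod 7 = (1921 + 480 - 19 + 4) mod 7 = 2386 mod 7 = 6 -> Sunday (Mon=0 ... Sun=6)
Days before December (Jan-Nov): 334 days
Weekday index = (6 + 334) mod 7 = 4

Friday


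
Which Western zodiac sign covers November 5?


Date: November 5
Conventional tropical zodiac dates: Scorpio from October 23 onward; Sagittarius starts November 22
November 5 falls within the Scorpio range

Scorpio


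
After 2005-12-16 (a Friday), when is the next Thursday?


Current: Friday
Target: Thursday
Days ahead: 6

Next Thursday: 2005-12-22


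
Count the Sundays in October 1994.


October 1994 has 31 days
Anchor: Jan 1, 1994. With p = 1994 - 1 = 1993: (p + p//4 - p//100 + p//400) mod 7 = (1993 + 498 - 19 + 4) mod 7 = 2476 mod 7 = 5 -> Saturday (Mon=0 ... Sun=6)
Days before October (Jan-Sep): 273; October 1 index = (5 + 273) mod 7 = 5 -> Saturday
First Sunday is October 2
Sundays: 2, 9, 16, 23, 30

5 Sundays


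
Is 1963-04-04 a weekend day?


Anchor: Jan 1, 1963. With p = 1963 - 1 = 1962: (p + p//4 - p//100 + p//400) mod 7 = (1962 + 490 - 19 + 4) mod 7 = 2437 mod 7 = 1 -> Tuesday (Mon=0 ... Sun=6)
Day of year: 94; offset = 93
Weekday index = (1 + 93) mod 7 = 3 -> Thursday
Weekend days: Saturday, Sunday

No


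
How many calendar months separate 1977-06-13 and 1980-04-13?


From June 1977 to April 1980
3 years * 12 = 36 months, minus 2 months = 34

34 months


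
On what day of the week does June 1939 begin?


Target: June 1, 1939
Anchor: Jan 1, 1939. With p = 1939 - 1 = 1938: (p + p//4 - p//100 + p//400) mod 7 = (1938 + 484 - 19 + 4) mod 7 = 2407 mod 7 = 6 -> Sunday (Mon=0 ... Sun=6)
Days before June (Jan-May): 151 days
Weekday index = (6 + 151) mod 7 = 3

Thursday


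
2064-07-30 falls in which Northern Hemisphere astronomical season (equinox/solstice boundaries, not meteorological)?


Date: July 30
Astronomical Summer (approx.; exact equinox/solstice day varies by year): June 21 to September 21
July 30 falls within the Summer window

Summer


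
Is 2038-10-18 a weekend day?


Anchor: Jan 1, 2038. With p = 2038 - 1 = 2037: (p + p//4 - p//100 + p//400) mod 7 = (2037 + 509 - 20 + 5) mod 7 = 2531 mod 7 = 4 -> Friday (Mon=0 ... Sun=6)
Day of year: 291; offset = 290
Weekday index = (4 + 290) mod 7 = 0 -> Monday
Weekend days: Saturday, Sunday

No


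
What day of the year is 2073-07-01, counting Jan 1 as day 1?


Date: July 1, 2073
Days in months 1 through 6: 181
Plus 1 days in July

Day of year: 182


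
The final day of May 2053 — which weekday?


May 2053 has 31 days
Anchor: Jan 1, 2053. With p = 2053 - 1 = 2052: (p + p//4 - p//100 + p//400) mod 7 = (2052 + 513 - 20 + 5) mod 7 = 2550 mod 7 = 2 -> Wednesday (Mon=0 ... Sun=6)
Days before May (Jan-Apr): 120; May 1 index = (2 + 120) mod 7 = 3 -> Thursday
Last day offset: 31 - 1 = 30 days
Weekday index = (3 + 30) mod 7 = 5

Saturday, May 31


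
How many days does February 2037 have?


February 2037 (leap year: no)

28 days


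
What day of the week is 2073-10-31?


Date: October 31, 2073
Anchor: Jan 1, 2073. With p = 2073 - 1 = 2072: (p + p//4 - p//100 + p//400) mod 7 = (2072 + 518 - 20 + 5) mod 7 = 2575 mod 7 = 6 -> Sunday (Mon=0 ... Sun=6)
Days before October (Jan-Sep): 273; offset = 273 + 31 - 1 = 303
Weekday index = (6 + 303) mod 7 = 1

Day of the week: Tuesday


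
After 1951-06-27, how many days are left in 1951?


Day of year: 178 of 365
Remaining = 365 - 178

187 days


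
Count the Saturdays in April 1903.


April 1903 has 30 days
Anchor: Jan 1, 1903. With p = 1903 - 1 = 1902: (p + p//4 - p//100 + p//400) mod 7 = (1902 + 475 - 19 + 4) mod 7 = 2362 mod 7 = 3 -> Thursday (Mon=0 ... Sun=6)
Days before April (Jan-Mar): 90; April 1 index = (3 + 90) mod 7 = 2 -> Wednesday
First Saturday is April 4
Saturdays: 4, 11, 18, 25

4 Saturdays


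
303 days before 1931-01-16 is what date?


Start: 1931-01-16, subtract 303 days
Back 16 days from January 16 reaches December 31, 1930 -> 287 left
December 1930 has 31 days -> back to November 30, 1930 -> 256 left
November 1930 has 30 days -> back to October 31, 1930 -> 226 left
October 1930 has 31 days -> back to September 30, 1930 -> 195 left
September 1930 has 30 days -> back to August 31, 1930 -> 165 left
August 1930 has 31 days -> back to July 31, 1930 -> 134 left
July 1930 has 31 days -> back to June 30, 1930 -> 103 left
June 1930 has 30 days -> back to May 31, 1930 -> 73 left
May 1930 has 31 days -> back to April 30, 1930 -> 42 left
April 1930 has 30 days -> back to March 31, 1930 -> 12 left
March 1930: 31 - 12 = 19 -> lands on March 19

Result: 1930-03-19


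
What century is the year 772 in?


Century = (year - 1) // 100 + 1
= (772 - 1) // 100 + 1
= 771 // 100 + 1
= 7 + 1

8th century


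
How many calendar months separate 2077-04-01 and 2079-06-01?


From April 2077 to June 2079
2 years * 12 = 24 months, plus 2 months = 26

26 months


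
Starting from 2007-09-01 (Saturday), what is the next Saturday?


Current: Saturday
Target: Saturday
Days ahead: 7

Next Saturday: 2007-09-08


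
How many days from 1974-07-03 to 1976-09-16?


From 1974-07-03 to 1976-09-16
1974-07-03: days before July = 31 + 28 + 31 + 30 + 31 + 30 = 181 (1974 is not a leap year); day of year = 181 + 3 = 184
1976-09-16: days before September = 31 + 29 + 31 + 30 + 31 + 30 + 31 + 31 = 244 (1976 is a leap year); day of year = 244 + 16 = 260
Rest of 1974: 365 - 184 = 181
Full years 1975 (365): 365
Total = 181 + 365 + 260 = 806

806 days


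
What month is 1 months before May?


May is month 5
5 - 1 = 4

April


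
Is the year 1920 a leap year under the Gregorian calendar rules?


Gregorian leap year rule: divisible by 4, but not by 100, unless also by 400.
1920 is divisible by 4 but not 100 -> leap year

Yes


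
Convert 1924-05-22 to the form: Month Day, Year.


ISO 1924-05-22 parses as year=1924, month=05, day=22
Month 5 -> May

May 22, 1924


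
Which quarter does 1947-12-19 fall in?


Month: December (month 12)
Q1: Jan-Mar, Q2: Apr-Jun, Q3: Jul-Sep, Q4: Oct-Dec

Q4


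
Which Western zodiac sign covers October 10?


Date: October 10
Conventional tropical zodiac dates: Libra from September 23 onward; Scorpio starts October 23
October 10 falls within the Libra range

Libra


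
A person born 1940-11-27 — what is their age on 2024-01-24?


Birth: 1940-11-27
Reference: 2024-01-24
Year difference: 2024 - 1940 = 84
Birthday not yet reached in 2024, subtract 1

83 years old


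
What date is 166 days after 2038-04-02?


Start: 2038-04-02, add 166 days
April 2038 has 30 days: 30 - 2 = 28 days to April 30 -> 138 left
May 2038 has 31 days -> 107 left
June 2038 has 30 days -> 77 left
July 2038 has 31 days -> 46 left
August 2038 has 31 days -> 15 left
September 2038: 15 <= 30 -> lands on September 15

Result: 2038-09-15


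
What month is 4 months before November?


November is month 11
11 - 4 = 7

July


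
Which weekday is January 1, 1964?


Target: January 1, 1964
Anchor: Jan 1, 1964. With p = 1964 - 1 = 1963: (p + p//4 - p//100 + p//400) mod 7 = (1963 + 490 - 19 + 4) mod 7 = 2438 mod 7 = 2 -> Wednesday (Mon=0 ... Sun=6)
Offset from anchor: 0 days
Weekday index = (2 + 0) mod 7 = 2

Wednesday


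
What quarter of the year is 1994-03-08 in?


Month: March (month 3)
Q1: Jan-Mar, Q2: Apr-Jun, Q3: Jul-Sep, Q4: Oct-Dec

Q1


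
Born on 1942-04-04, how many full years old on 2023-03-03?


Birth: 1942-04-04
Reference: 2023-03-03
Year difference: 2023 - 1942 = 81
Birthday not yet reached in 2023, subtract 1

80 years old


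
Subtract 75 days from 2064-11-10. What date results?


Start: 2064-11-10, subtract 75 days
Back 10 days from November 10 reaches October 31, 2064 -> 65 left
October 2064 has 31 days -> back to September 30, 2064 -> 34 left
September 2064 has 30 days -> back to August 31, 2064 -> 4 left
August 2064: 31 - 4 = 27 -> lands on August 27

Result: 2064-08-27


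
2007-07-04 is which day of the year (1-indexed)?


Date: July 4, 2007
Days in months 1 through 6: 181
Plus 4 days in July

Day of year: 185


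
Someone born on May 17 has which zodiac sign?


Date: May 17
Conventional tropical zodiac dates: Taurus from April 20 onward; Gemini starts May 21
May 17 falls within the Taurus range

Taurus


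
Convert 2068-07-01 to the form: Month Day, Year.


ISO 2068-07-01 parses as year=2068, month=07, day=01
Month 7 -> July

July 1, 2068


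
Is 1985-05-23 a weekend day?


Anchor: Jan 1, 1985. With p = 1985 - 1 = 1984: (p + p//4 - p//100 + p//400) mod 7 = (1984 + 496 - 19 + 4) mod 7 = 2465 mod 7 = 1 -> Tuesday (Mon=0 ... Sun=6)
Day of year: 143; offset = 142
Weekday index = (1 + 142) mod 7 = 3 -> Thursday
Weekend days: Saturday, Sunday

No


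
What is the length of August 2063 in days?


August 2063

31 days


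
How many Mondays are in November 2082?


November 2082 has 30 days
Anchor: Jan 1, 2082. With p = 2082 - 1 = 2081: (p + p//4 - p//100 + p//400) mod 7 = (2081 + 520 - 20 + 5) mod 7 = 2586 mod 7 = 3 -> Thursday (Mon=0 ... Sun=6)
Days before November (Jan-Oct): 304; November 1 index = (3 + 304) mod 7 = 6 -> Sunday
First Monday is November 2
Mondays: 2, 9, 16, 23, 30

5 Mondays


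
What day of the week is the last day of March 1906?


March 1906 has 31 days
Anchor: Jan 1, 1906. With p = 1906 - 1 = 1905: (p + p//4 - p//100 + p//400) mod 7 = (1905 + 476 - 19 + 4) mod 7 = 2366 mod 7 = 0 -> Monday (Mon=0 ... Sun=6)
Days before March (Jan-Feb): 59; March 1 index = (0 + 59) mod 7 = 3 -> Thursday
Last day offset: 31 - 1 = 30 days
Weekday index = (3 + 30) mod 7 = 5

Saturday, March 31


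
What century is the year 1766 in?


Century = (year - 1) // 100 + 1
= (1766 - 1) // 100 + 1
= 1765 // 100 + 1
= 17 + 1

18th century


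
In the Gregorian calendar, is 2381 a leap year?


Gregorian leap year rule: divisible by 4, but not by 100, unless also by 400.
2381 is not divisible by 4 -> not a leap year

No


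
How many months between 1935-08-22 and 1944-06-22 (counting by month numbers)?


From August 1935 to June 1944
9 years * 12 = 108 months, minus 2 months = 106

106 months


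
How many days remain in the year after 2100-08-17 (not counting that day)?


Day of year: 229 of 365
Remaining = 365 - 229

136 days


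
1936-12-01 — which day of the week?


Date: December 1, 1936
Anchor: Jan 1, 1936. With p = 1936 - 1 = 1935: (p + p//4 - p//100 + p//400) mod 7 = (1935 + 483 - 19 + 4) mod 7 = 2403 mod 7 = 2 -> Wednesday (Mon=0 ... Sun=6)
Days before December (Jan-Nov): 335; offset = 335 + 1 - 1 = 335
Weekday index = (2 + 335) mod 7 = 1

Day of the week: Tuesday


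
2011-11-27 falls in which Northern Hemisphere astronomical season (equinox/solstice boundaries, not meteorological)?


Date: November 27
Astronomical Autumn (approx.; exact equinox/solstice day varies by year): September 22 to December 20
November 27 falls within the Autumn window

Autumn


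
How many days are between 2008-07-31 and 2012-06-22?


From 2008-07-31 to 2012-06-22
2008-07-31: days before July = 31 + 29 + 31 + 30 + 31 + 30 = 182 (2008 is a leap year); day of year = 182 + 31 = 213
2012-06-22: days before June = 31 + 29 + 31 + 30 + 31 = 152 (2012 is a leap year); day of year = 152 + 22 = 174
Rest of 2008: 366 - 213 = 153
Full years 2009 (365), 2010 (365), 2011 (365): 1095
Total = 153 + 1095 + 174 = 1422

1422 days


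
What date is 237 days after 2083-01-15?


Start: 2083-01-15, add 237 days
January 2083 has 31 days: 31 - 15 = 16 days to January 31 -> 221 left
February 2083 has 28 days -> 193 left
March 2083 has 31 days -> 162 left
April 2083 has 30 days -> 132 left
May 2083 has 31 days -> 101 left
June 2083 has 30 days -> 71 left
July 2083 has 31 days -> 40 left
August 2083 has 31 days -> 9 left
September 2083: 9 <= 30 -> lands on September 9

Result: 2083-09-09


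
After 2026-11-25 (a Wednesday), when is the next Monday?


Current: Wednesday
Target: Monday
Days ahead: 5

Next Monday: 2026-11-30


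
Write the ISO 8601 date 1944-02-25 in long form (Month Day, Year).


ISO 1944-02-25 parses as year=1944, month=02, day=25
Month 2 -> February

February 25, 1944


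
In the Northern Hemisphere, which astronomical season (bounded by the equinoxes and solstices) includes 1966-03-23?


Date: March 23
Astronomical Spring (approx.; exact equinox/solstice day varies by year): March 20 to June 20
March 23 falls within the Spring window

Spring


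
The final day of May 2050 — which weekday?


May 2050 has 31 days
Anchor: Jan 1, 2050. With p = 2050 - 1 = 2049: (p + p//4 - p//100 + p//400) mod 7 = (2049 + 512 - 20 + 5) mod 7 = 2546 mod 7 = 5 -> Saturday (Mon=0 ... Sun=6)
Days before May (Jan-Apr): 120; May 1 index = (5 + 120) mod 7 = 6 -> Sunday
Last day offset: 31 - 1 = 30 days
Weekday index = (6 + 30) mod 7 = 1

Tuesday, May 31


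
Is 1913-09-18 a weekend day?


Anchor: Jan 1, 1913. With p = 1913 - 1 = 1912: (p + p//4 - p//100 + p//400) mod 7 = (1912 + 478 - 19 + 4) mod 7 = 2375 mod 7 = 2 -> Wednesday (Mon=0 ... Sun=6)
Day of year: 261; offset = 260
Weekday index = (2 + 260) mod 7 = 3 -> Thursday
Weekend days: Saturday, Sunday

No


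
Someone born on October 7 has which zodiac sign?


Date: October 7
Conventional tropical zodiac dates: Libra from September 23 onward; Scorpio starts October 23
October 7 falls within the Libra range

Libra


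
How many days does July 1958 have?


July 1958

31 days


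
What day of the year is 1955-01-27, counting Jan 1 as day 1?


Date: January 27, 1955
No months before January
Plus 27 days in January

Day of year: 27


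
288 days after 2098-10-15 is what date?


Start: 2098-10-15, add 288 days
October 2098 has 31 days: 31 - 15 = 16 days to October 31 -> 272 left
November 2098 has 30 days -> 242 left
December 2098 has 31 days -> 211 left
January 2099 has 31 days -> 180 left
February 2099 has 28 days -> 152 left
March 2099 has 31 days -> 121 left
April 2099 has 30 days -> 91 left
May 2099 has 31 days -> 60 left
June 2099 has 30 days -> 30 left
July 2099: 30 <= 31 -> lands on July 30

Result: 2099-07-30


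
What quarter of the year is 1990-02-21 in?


Month: February (month 2)
Q1: Jan-Mar, Q2: Apr-Jun, Q3: Jul-Sep, Q4: Oct-Dec

Q1


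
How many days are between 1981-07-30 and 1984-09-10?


From 1981-07-30 to 1984-09-10
1981-07-30: days before July = 31 + 28 + 31 + 30 + 31 + 30 = 181 (1981 is not a leap year); day of year = 181 + 30 = 211
1984-09-10: days before September = 31 + 29 + 31 + 30 + 31 + 30 + 31 + 31 = 244 (1984 is a leap year); day of year = 244 + 10 = 254
Rest of 1981: 365 - 211 = 154
Full years 1982 (365), 1983 (365): 730
Total = 154 + 730 + 254 = 1138

1138 days


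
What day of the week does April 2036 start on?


Target: April 1, 2036
Anchor: Jan 1, 2036. With p = 2036 - 1 = 2035: (p + p//4 - p//100 + p//400) mod 7 = (2035 + 508 - 20 + 5) mod 7 = 2528 mod 7 = 1 -> Tuesday (Mon=0 ... Sun=6)
Days before April (Jan-Mar): 91 days
Weekday index = (1 + 91) mod 7 = 1

Tuesday


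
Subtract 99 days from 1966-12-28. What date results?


Start: 1966-12-28, subtract 99 days
Back 28 days from December 28 reaches November 30, 1966 -> 71 left
November 1966 has 30 days -> back to October 31, 1966 -> 41 left
October 1966 has 31 days -> back to September 30, 1966 -> 10 left
September 1966: 30 - 10 = 20 -> lands on September 20

Result: 1966-09-20


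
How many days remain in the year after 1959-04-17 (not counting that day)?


Day of year: 107 of 365
Remaining = 365 - 107

258 days


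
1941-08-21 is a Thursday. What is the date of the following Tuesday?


Current: Thursday
Target: Tuesday
Days ahead: 5

Next Tuesday: 1941-08-26


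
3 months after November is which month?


November is month 11
11 + 3 = 14; wrap: 14 - 12 = 2

February


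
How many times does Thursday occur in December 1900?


December 1900 has 31 days
Anchor: Jan 1, 1900. With p = 1900 - 1 = 1899: (p + p//4 - p//100 + p//400) mod 7 = (1899 + 474 - 18 + 4) mod 7 = 2359 mod 7 = 0 -> Monday (Mon=0 ... Sun=6)
Days before December (Jan-Nov): 334; December 1 index = (0 + 334) mod 7 = 5 -> Saturday
First Thursday is December 6
Thursdays: 6, 13, 20, 27

4 Thursdays


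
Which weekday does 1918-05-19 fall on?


Date: May 19, 1918
Anchor: Jan 1, 1918. With p = 1918 - 1 = 1917: (p + p//4 - p//100 + p//400) mod 7 = (1917 + 479 - 19 + 4) mod 7 = 2381 mod 7 = 1 -> Tuesday (Mon=0 ... Sun=6)
Days before May (Jan-Apr): 120; offset = 120 + 19 - 1 = 138
Weekday index = (1 + 138) mod 7 = 6

Day of the week: Sunday


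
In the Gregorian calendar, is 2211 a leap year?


Gregorian leap year rule: divisible by 4, but not by 100, unless also by 400.
2211 is not divisible by 4 -> not a leap year

No


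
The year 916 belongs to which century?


Century = (year - 1) // 100 + 1
= (916 - 1) // 100 + 1
= 915 // 100 + 1
= 9 + 1

10th century


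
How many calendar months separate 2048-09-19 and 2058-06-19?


From September 2048 to June 2058
10 years * 12 = 120 months, minus 3 months = 117

117 months


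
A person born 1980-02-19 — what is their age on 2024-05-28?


Birth: 1980-02-19
Reference: 2024-05-28
Year difference: 2024 - 1980 = 44

44 years old


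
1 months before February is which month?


February is month 2
2 - 1 = 1

January


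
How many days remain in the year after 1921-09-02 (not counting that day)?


Day of year: 245 of 365
Remaining = 365 - 245

120 days


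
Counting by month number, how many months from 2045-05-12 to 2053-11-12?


From May 2045 to November 2053
8 years * 12 = 96 months, plus 6 months = 102

102 months


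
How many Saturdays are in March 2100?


March 2100 has 31 days
Anchor: Jan 1, 2100. With p = 2100 - 1 = 2099: (p + p//4 - p//100 + p//400) mod 7 = (2099 + 524 - 20 + 5) mod 7 = 2608 mod 7 = 4 -> Friday (Mon=0 ... Sun=6)
Days before March (Jan-Feb): 59; March 1 index = (4 + 59) mod 7 = 0 -> Monday
First Saturday is March 6
Saturdays: 6, 13, 20, 27

4 Saturdays


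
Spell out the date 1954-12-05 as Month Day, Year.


ISO 1954-12-05 parses as year=1954, month=12, day=05
Month 12 -> December

December 5, 1954


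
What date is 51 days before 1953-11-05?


Start: 1953-11-05, subtract 51 days
Back 5 days from November 5 reaches October 31, 1953 -> 46 left
October 1953 has 31 days -> back to September 30, 1953 -> 15 left
September 1953: 30 - 15 = 15 -> lands on September 15

Result: 1953-09-15


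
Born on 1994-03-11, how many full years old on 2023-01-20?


Birth: 1994-03-11
Reference: 2023-01-20
Year difference: 2023 - 1994 = 29
Birthday not yet reached in 2023, subtract 1

28 years old


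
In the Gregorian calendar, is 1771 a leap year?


Gregorian leap year rule: divisible by 4, but not by 100, unless also by 400.
1771 is not divisible by 4 -> not a leap year

No


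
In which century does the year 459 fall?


Century = (year - 1) // 100 + 1
= (459 - 1) // 100 + 1
= 458 // 100 + 1
= 4 + 1

5th century


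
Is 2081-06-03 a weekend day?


Anchor: Jan 1, 2081. With p = 2081 - 1 = 2080: (p + p//4 - p//100 + p//400) mod 7 = (2080 + 520 - 20 + 5) mod 7 = 2585 mod 7 = 2 -> Wednesday (Mon=0 ... Sun=6)
Day of year: 154; offset = 153
Weekday index = (2 + 153) mod 7 = 1 -> Tuesday
Weekend days: Saturday, Sunday

No


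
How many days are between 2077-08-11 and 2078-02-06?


From 2077-08-11 to 2078-02-06
2077-08-11: days before August = 31 + 28 + 31 + 30 + 31 + 30 + 31 = 212 (2077 is not a leap year); day of year = 212 + 11 = 223
2078-02-06: days before February = 31; day of year = 31 + 6 = 37
Rest of 2077: 365 - 223 = 142
Total = 142 + 37 = 179

179 days


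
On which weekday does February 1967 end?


February 1967 has 28 days
Anchor: Jan 1, 1967. With p = 1967 - 1 = 1966: (p + p//4 - p//100 + p//400) mod 7 = (1966 + 491 - 19 + 4) mod 7 = 2442 mod 7 = 6 -> Sunday (Mon=0 ... Sun=6)
Days before February (Jan): 31; February 1 index = (6 + 31) mod 7 = 2 -> Wednesday
Last day offset: 28 - 1 = 27 days
Weekday index = (2 + 27) mod 7 = 1

Tuesday, February 28


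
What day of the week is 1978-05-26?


Date: May 26, 1978
Anchor: Jan 1, 1978. With p = 1978 - 1 = 1977: (p + p//4 - p//100 + p//400) mod 7 = (1977 + 494 - 19 + 4) mod 7 = 2456 mod 7 = 6 -> Sunday (Mon=0 ... Sun=6)
Days before May (Jan-Apr): 120; offset = 120 + 26 - 1 = 145
Weekday index = (6 + 145) mod 7 = 4

Day of the week: Friday


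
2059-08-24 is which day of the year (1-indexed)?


Date: August 24, 2059
Days in months 1 through 7: 212
Plus 24 days in August

Day of year: 236


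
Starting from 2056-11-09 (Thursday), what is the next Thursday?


Current: Thursday
Target: Thursday
Days ahead: 7

Next Thursday: 2056-11-16


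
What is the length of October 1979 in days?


October 1979

31 days


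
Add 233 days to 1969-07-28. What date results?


Start: 1969-07-28, add 233 days
July 1969 has 31 days: 31 - 28 = 3 days to July 31 -> 230 left
August 1969 has 31 days -> 199 left
September 1969 has 30 days -> 169 left
October 1969 has 31 days -> 138 left
November 1969 has 30 days -> 108 left
December 1969 has 31 days -> 77 left
January 1970 has 31 days -> 46 left
February 1970 has 28 days -> 18 left
March 1970: 18 <= 31 -> lands on March 18

Result: 1970-03-18


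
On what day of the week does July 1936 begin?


Target: July 1, 1936
Anchor: Jan 1, 1936. With p = 1936 - 1 = 1935: (p + p//4 - p//100 + p//400) mod 7 = (1935 + 483 - 19 + 4) mod 7 = 2403 mod 7 = 2 -> Wednesday (Mon=0 ... Sun=6)
Days before July (Jan-Jun): 182 days
Weekday index = (2 + 182) mod 7 = 2

Wednesday


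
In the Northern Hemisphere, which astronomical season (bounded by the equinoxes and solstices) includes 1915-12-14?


Date: December 14
Astronomical Autumn (approx.; exact equinox/solstice day varies by year): September 22 to December 20
December 14 falls within the Autumn window

Autumn


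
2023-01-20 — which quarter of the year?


Month: January (month 1)
Q1: Jan-Mar, Q2: Apr-Jun, Q3: Jul-Sep, Q4: Oct-Dec

Q1


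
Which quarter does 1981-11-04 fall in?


Month: November (month 11)
Q1: Jan-Mar, Q2: Apr-Jun, Q3: Jul-Sep, Q4: Oct-Dec

Q4


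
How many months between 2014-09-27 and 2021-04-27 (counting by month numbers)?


From September 2014 to April 2021
7 years * 12 = 84 months, minus 5 months = 79

79 months


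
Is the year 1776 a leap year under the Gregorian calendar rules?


Gregorian leap year rule: divisible by 4, but not by 100, unless also by 400.
1776 is divisible by 4 but not 100 -> leap year

Yes


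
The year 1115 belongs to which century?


Century = (year - 1) // 100 + 1
= (1115 - 1) // 100 + 1
= 1114 // 100 + 1
= 11 + 1

12th century


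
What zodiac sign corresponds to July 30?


Date: July 30
Conventional tropical zodiac dates: Leo from July 23 onward; Virgo starts August 23
July 30 falls within the Leo range

Leo


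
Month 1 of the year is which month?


Month 1 of 12

January


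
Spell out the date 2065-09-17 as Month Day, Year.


ISO 2065-09-17 parses as year=2065, month=09, day=17
Month 9 -> September

September 17, 2065


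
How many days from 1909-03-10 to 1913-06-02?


From 1909-03-10 to 1913-06-02
1909-03-10: days before March = 31 + 28 = 59 (1909 is not a leap year); day of year = 59 + 10 = 69
1913-06-02: days before June = 31 + 28 + 31 + 30 + 31 = 151 (1913 is not a leap year); day of year = 151 + 2 = 153
Rest of 1909: 365 - 69 = 296
Full years 1910 (365), 1911 (365), 1912 (366): 1096
Total = 296 + 1096 + 153 = 1545

1545 days


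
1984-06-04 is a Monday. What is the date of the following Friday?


Current: Monday
Target: Friday
Days ahead: 4

Next Friday: 1984-06-08


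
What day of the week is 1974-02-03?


Date: February 3, 1974
Anchor: Jan 1, 1974. With p = 1974 - 1 = 1973: (p + p//4 - p//100 + p//400) mod 7 = (1973 + 493 - 19 + 4) mod 7 = 2451 mod 7 = 1 -> Tuesday (Mon=0 ... Sun=6)
Days before February (Jan): 31; offset = 31 + 3 - 1 = 33
Weekday index = (1 + 33) mod 7 = 6

Day of the week: Sunday


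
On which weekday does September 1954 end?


September 1954 has 30 days
Anchor: Jan 1, 1954. With p = 1954 - 1 = 1953: (p + p//4 - p//100 + p//400) mod 7 = (1953 + 488 - 19 + 4) mod 7 = 2426 mod 7 = 4 -> Friday (Mon=0 ... Sun=6)
Days before September (Jan-Aug): 243; September 1 index = (4 + 243) mod 7 = 2 -> Wednesday
Last day offset: 30 - 1 = 29 days
Weekday index = (2 + 29) mod 7 = 3

Thursday, September 30


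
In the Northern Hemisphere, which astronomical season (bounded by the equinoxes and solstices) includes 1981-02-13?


Date: February 13
Astronomical Winter (approx.; exact equinox/solstice day varies by year): December 21 to March 19
February 13 falls within the Winter window

Winter


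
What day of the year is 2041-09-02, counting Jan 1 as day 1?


Date: September 2, 2041
Days in months 1 through 8: 243
Plus 2 days in September

Day of year: 245


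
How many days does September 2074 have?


September 2074

30 days


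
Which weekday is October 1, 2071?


Target: October 1, 2071
Anchor: Jan 1, 2071. With p = 2071 - 1 = 2070: (p + p//4 - p//100 + p//400) mod 7 = (2070 + 517 - 20 + 5) mod 7 = 2572 mod 7 = 3 -> Thursday (Mon=0 ... Sun=6)
Days before October (Jan-Sep): 273 days
Weekday index = (3 + 273) mod 7 = 3

Thursday


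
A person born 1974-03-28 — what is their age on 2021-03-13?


Birth: 1974-03-28
Reference: 2021-03-13
Year difference: 2021 - 1974 = 47
Birthday not yet reached in 2021, subtract 1

46 years old


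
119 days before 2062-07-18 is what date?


Start: 2062-07-18, subtract 119 days
Back 18 days from July 18 reaches June 30, 2062 -> 101 left
June 2062 has 30 days -> back to May 31, 2062 -> 71 left
May 2062 has 31 days -> back to April 30, 2062 -> 40 left
April 2062 has 30 days -> back to March 31, 2062 -> 10 left
March 2062: 31 - 10 = 21 -> lands on March 21

Result: 2062-03-21


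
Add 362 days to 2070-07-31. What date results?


Start: 2070-07-31, add 362 days
July 31 is the last day of July 2070 -> 362 left
August 2070 has 31 days -> 331 left
September 2070 has 30 days -> 301 left
October 2070 has 31 days -> 270 left
November 2070 has 30 days -> 240 left
December 2070 has 31 days -> 209 left
January 2071 has 31 days -> 178 left
February 2071 has 28 days -> 150 left
March 2071 has 31 days -> 119 left
April 2071 has 30 days -> 89 left
May 2071 has 31 days -> 58 left
June 2071 has 30 days -> 28 left
July 2071: 28 <= 31 -> lands on July 28

Result: 2071-07-28


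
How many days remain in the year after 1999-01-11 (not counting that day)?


Day of year: 11 of 365
Remaining = 365 - 11

354 days


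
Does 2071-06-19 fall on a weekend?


Anchor: Jan 1, 2071. With p = 2071 - 1 = 2070: (p + p//4 - p//100 + p//400) mod 7 = (2070 + 517 - 20 + 5) mod 7 = 2572 mod 7 = 3 -> Thursday (Mon=0 ... Sun=6)
Day of year: 170; offset = 169
Weekday index = (3 + 169) mod 7 = 4 -> Friday
Weekend days: Saturday, Sunday

No


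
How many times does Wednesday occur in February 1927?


February 1927 has 28 days
Anchor: Jan 1, 1927. With p = 1927 - 1 = 1926: (p + p//4 - p//100 + p//400) mod 7 = (1926 + 481 - 19 + 4) mod 7 = 2392 mod 7 = 5 -> Saturday (Mon=0 ... Sun=6)
Days before February (Jan): 31; February 1 index = (5 + 31) mod 7 = 1 -> Tuesday
First Wednesday is February 2
Wednesdays: 2, 9, 16, 23

4 Wednesdays


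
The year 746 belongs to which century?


Century = (year - 1) // 100 + 1
= (746 - 1) // 100 + 1
= 745 // 100 + 1
= 7 + 1

8th century


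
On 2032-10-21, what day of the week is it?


Date: October 21, 2032
Anchor: Jan 1, 2032. With p = 2032 - 1 = 2031: (p + p//4 - p//100 + p//400) mod 7 = (2031 + 507 - 20 + 5) mod 7 = 2523 mod 7 = 3 -> Thursday (Mon=0 ... Sun=6)
Days before October (Jan-Sep): 274; offset = 274 + 21 - 1 = 294
Weekday index = (3 + 294) mod 7 = 3

Day of the week: Thursday


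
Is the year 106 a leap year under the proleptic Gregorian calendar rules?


Gregorian leap year rule: divisible by 4, but not by 100, unless also by 400.
106 is not divisible by 4 -> not a leap year

No


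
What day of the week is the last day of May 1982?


May 1982 has 31 days
Anchor: Jan 1, 1982. With p = 1982 - 1 = 1981: (p + p//4 - p//100 + p//400) mod 7 = (1981 + 495 - 19 + 4) mod 7 = 2461 mod 7 = 4 -> Friday (Mon=0 ... Sun=6)
Days before May (Jan-Apr): 120; May 1 index = (4 + 120) mod 7 = 5 -> Saturday
Last day offset: 31 - 1 = 30 days
Weekday index = (5 + 30) mod 7 = 0

Monday, May 31


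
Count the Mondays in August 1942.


August 1942 has 31 days
Anchor: Jan 1, 1942. With p = 1942 - 1 = 1941: (p + p//4 - p//100 + p//400) mod 7 = (1941 + 485 - 19 + 4) mod 7 = 2411 mod 7 = 3 -> Thursday (Mon=0 ... Sun=6)
Days before August (Jan-Jul): 212; August 1 index = (3 + 212) mod 7 = 5 -> Saturday
First Monday is August 3
Mondays: 3, 10, 17, 24, 31

5 Mondays
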